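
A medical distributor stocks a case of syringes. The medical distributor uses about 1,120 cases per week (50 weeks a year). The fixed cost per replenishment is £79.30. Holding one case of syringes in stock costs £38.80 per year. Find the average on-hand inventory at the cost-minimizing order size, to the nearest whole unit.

Average inventory ≈ 239 cases

Annual demand D = 1,120 × 50 = 56,000.
The optimal lot size = √(2DS/H) = √(2 × 56,000 × 79.3 / 38.8) ≈ 478.44.
Average inventory = Q*/2 ≈ 478.44 / 2 = 239.221.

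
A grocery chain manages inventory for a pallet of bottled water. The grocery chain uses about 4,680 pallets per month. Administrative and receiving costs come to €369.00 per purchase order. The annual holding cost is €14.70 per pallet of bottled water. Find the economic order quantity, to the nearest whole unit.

Annual demand D = 4,680 × 12 = 56,160.
EOQ = √(2DS / H) = √(2 × 56,160 × 369 / 14.7).
= √(41,446,080 / 14.7) = √2,819,461.2245 ≈ 1679.125.

Q* ≈ 1,679 pallets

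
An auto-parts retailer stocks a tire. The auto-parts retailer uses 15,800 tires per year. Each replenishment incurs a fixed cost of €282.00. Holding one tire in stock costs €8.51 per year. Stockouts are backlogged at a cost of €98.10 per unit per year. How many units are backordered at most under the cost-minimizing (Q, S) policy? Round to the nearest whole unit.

With planned backorders, Q* = √(2DS/H) · √((H+B)/B).
√(2DS/H) = √(2 × 15,800 × 282 / 8.51) = 1023.301.
√((H+B)/B) = √((8.51+98.1)/98.1) = 1.0425.
Q* ≈ 1066.763.
S* = Q* · H/(H+B) = 1066.763 × 8.51/106.61 ≈ 85.153.

S* ≈ 85 tires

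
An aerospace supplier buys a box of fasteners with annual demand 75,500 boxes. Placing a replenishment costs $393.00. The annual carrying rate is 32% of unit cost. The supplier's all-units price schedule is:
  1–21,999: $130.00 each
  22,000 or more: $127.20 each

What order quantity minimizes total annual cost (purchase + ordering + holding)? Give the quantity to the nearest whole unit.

Q* ≈ 1,194 boxes

Holding cost per unit per year at price C is H = 0.32·C.
For each price level, check whether its EOQ is feasible; otherwise the best quantity at that price is the breakpoint.
EOQ at $130.00 = 1194.4 (feasible in tier 1): TC = 75,500×$130.00 + (75,500/1194.4)×393 + (1194.4/2)×0.32×$130.00 = $9,864,685.70.
EOQ at $127.20 = 1207.4 < 22000, so use break Q=22000: TC = 75,500×$127.20 + (75,500/22000.0)×393 + (22000.0/2)×0.32×$127.20 = $10,052,692.70.
Lowest total cost is $9,864,685.70 at Q = 1194.4.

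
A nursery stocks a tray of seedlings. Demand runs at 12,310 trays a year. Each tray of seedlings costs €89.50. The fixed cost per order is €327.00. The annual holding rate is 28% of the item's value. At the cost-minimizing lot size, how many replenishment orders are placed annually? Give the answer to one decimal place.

N ≈ 21.7 orders per year

Holding cost H = 0.28 × €89.50 = €25.0600 per unit per year.
The optimal lot size = √(2DS/H) = √(2 × 12,310 × 327 / 25.06) ≈ 566.80.
Orders per year = D / Q* = 12,310 / 566.80 ≈ 21.719.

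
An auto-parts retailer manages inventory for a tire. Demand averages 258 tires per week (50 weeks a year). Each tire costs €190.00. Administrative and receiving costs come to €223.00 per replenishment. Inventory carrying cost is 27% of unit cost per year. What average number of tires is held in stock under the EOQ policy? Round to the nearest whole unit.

Average inventory ≈ 167 tires

Annual demand D = 258 × 50 = 12,900.
Holding cost H = 0.27 × €190.00 = €51.3000 per unit per year.
The optimal lot size = √(2DS/H) = √(2 × 12,900 × 223 / 51.3) ≈ 334.89.
Average inventory = Q*/2 ≈ 334.89 / 2 = 167.446.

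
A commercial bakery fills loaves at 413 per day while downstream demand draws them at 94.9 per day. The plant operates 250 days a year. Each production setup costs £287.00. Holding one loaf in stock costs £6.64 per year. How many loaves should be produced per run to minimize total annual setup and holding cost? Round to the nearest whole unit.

Annual demand D = 94.9 × 250 = 23,725.
Production build-up factor (1 − d/p) = 1 − 94.9/413 = 0.7702.
Q* = √(2DS / (H(1 − d/p))) = √(2 × 23,725 × 287 / (6.64 × 0.7702)).
= √(13,618,150 / 5.1142) ≈ 1631.805.

Q* ≈ 1,632 loaves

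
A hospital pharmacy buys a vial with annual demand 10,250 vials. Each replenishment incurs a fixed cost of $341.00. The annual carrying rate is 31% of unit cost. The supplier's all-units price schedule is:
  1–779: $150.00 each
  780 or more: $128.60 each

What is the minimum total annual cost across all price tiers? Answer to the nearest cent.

TC* ≈ $1,338,178.83

Holding cost per unit per year at price C is H = 0.31·C.
Candidates are each tier's EOQ (if it falls in that tier) and each price-break quantity.
EOQ at $150.00 = 387.7 (feasible in tier 1): TC = 10,250×$150.00 + (10,250/387.7)×341 + (387.7/2)×0.31×$150.00 = $1,555,529.37.
EOQ at $128.60 = 418.7 < 780, so use break Q=780: TC = 10,250×$128.60 + (10,250/780.0)×341 + (780.0/2)×0.31×$128.60 = $1,338,178.83.
Lowest total cost among the candidates is at Q = 780.0.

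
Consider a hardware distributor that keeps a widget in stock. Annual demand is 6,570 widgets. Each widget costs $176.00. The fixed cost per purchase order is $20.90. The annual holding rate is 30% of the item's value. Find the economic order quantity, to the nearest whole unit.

Q* ≈ 72 widgets

Holding cost H = 0.30 × $176.00 = $52.8000 per unit per year.
EOQ = √(2DS / H) = √(2 × 6,570 × 20.9 / 52.8).
= √(274,626 / 52.8) = √5,201.25 ≈ 72.120.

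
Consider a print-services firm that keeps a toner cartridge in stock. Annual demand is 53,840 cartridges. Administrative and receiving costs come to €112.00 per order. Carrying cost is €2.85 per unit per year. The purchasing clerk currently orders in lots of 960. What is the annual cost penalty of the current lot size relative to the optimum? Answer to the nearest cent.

EOQ = √(2DS/H) = √(2 × 53,840 × 112 / 2.85) ≈ 2057.09.
Cost at Q* = (D/Q*)S + (Q*/2)H = √(2DSH) ≈ €5,862.72.
Cost at Q = 960: (53,840/960)×112 + (960/2)×2.85 = €6,281.33 + €1,368.00 = €7,649.33.
Excess = €7,649.33 − €5,862.72 = €1,786.62.

Extra cost ≈ €1,786.62 per year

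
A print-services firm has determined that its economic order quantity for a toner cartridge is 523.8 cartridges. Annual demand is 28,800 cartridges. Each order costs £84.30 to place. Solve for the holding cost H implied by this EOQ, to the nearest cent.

Invert the EOQ relation Q*² = 2DS/H.
From Q* = √(2DS/H): H = 2DS / Q*² = 2 × 28,800 × 84.3 / 523.8² = 17.6978.

H ≈ £17.70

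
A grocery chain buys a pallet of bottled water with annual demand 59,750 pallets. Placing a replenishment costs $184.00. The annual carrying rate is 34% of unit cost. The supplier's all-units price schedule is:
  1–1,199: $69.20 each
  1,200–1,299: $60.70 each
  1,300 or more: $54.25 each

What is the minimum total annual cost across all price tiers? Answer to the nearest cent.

Holding cost per unit per year at price C is H = 0.34·C.
For each price level, check whether its EOQ is feasible; otherwise the best quantity at that price is the breakpoint.
EOQ at $69.20 = 966.7 (feasible in tier 1): TC = 59,750×$69.20 + (59,750/966.7)×184 + (966.7/2)×0.34×$69.20 = $4,157,444.97.
EOQ at $60.70 = 1032.2 < 1200, so use break Q=1200: TC = 59,750×$60.70 + (59,750/1200.0)×184 + (1200.0/2)×0.34×$60.70 = $3,648,369.47.
EOQ at $54.25 = 1091.8 < 1300, so use break Q=1300: TC = 59,750×$54.25 + (59,750/1300.0)×184 + (1300.0/2)×0.34×$54.25 = $3,261,883.67.
Lowest total cost among the candidates is at Q = 1300.0.

TC* ≈ $3,261,883.67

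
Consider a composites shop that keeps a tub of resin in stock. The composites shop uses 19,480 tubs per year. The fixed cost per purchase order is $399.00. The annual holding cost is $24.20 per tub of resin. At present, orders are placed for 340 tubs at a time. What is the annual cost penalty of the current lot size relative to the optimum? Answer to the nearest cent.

EOQ = √(2DS/H) = √(2 × 19,480 × 399 / 24.2) ≈ 801.47.
Cost at Q* = (D/Q*)S + (Q*/2)H = √(2DSH) ≈ $19,395.62.
Cost at Q = 340: (19,480/340)×399 + (340/2)×24.2 = $22,860.35 + $4,114.00 = $26,974.35.
Excess = $26,974.35 − $19,395.62 = $7,578.74.

Extra cost ≈ $7,578.74 per year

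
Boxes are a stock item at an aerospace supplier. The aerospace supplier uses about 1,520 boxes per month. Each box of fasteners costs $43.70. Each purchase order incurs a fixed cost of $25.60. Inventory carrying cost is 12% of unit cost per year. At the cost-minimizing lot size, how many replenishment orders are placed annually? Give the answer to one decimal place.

Annual demand D = 1,520 × 12 = 18,240.
Holding cost H = 0.12 × $43.70 = $5.2440 per unit per year.
Q* = √(2DS/H) = √(2 × 18,240 × 25.6 / 5.244) ≈ 422.00.
Orders per year = D / Q* = 18,240 / 422.00 ≈ 43.222.

N ≈ 43.2 orders per year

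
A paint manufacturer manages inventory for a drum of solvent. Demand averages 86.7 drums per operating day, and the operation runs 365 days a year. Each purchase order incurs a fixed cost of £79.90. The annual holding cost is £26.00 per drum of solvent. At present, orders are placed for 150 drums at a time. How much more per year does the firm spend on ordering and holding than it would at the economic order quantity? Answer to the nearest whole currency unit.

Annual demand D = 86.7 × 365 = 31,645.5.
EOQ = √(2DS/H) = √(2 × 31,645.5 × 79.9 / 26) ≈ 441.02.
Cost at Q* = (D/Q*)S + (Q*/2)H = √(2DSH) ≈ £11,466.50.
Cost at Q = 150: (31,645.5/150)×79.9 + (150/2)×26 = £16,856.50 + £1,950.00 = £18,806.50.
Excess = £18,806.50 − £11,466.50 = £7,340.00.

Extra cost ≈ £7,340 per year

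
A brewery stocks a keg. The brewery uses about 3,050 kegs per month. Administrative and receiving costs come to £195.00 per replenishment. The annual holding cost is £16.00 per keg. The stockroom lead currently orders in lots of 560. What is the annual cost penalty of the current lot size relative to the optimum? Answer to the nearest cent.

Annual demand D = 3,050 × 12 = 36,600.
EOQ = √(2DS/H) = √(2 × 36,600 × 195 / 16) ≈ 944.52.
Cost at Q* = (D/Q*)S + (Q*/2)H = √(2DSH) ≈ £15,112.38.
Cost at Q = 560: (36,600/560)×195 + (560/2)×16 = £12,744.64 + £4,480.00 = £17,224.64.
Excess = £17,224.64 − £15,112.38 = £2,112.26.

Extra cost ≈ £2,112.26 per year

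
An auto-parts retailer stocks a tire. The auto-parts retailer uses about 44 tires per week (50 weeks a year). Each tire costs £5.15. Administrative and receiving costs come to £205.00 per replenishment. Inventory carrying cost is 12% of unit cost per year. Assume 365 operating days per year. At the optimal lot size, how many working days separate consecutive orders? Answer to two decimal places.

Annual demand D = 44 × 50 = 2,200.
Holding cost H = 0.12 × £5.15 = £0.6180 per unit per year.
Q* = √(2DS/H) = √(2 × 2,200 × 205 / 0.618) ≈ 1208.12.
Cycle time = Q*/D × 365 = 1208.12 / 2,200 × 365 ≈ 200.438 days.

T ≈ 200.44 days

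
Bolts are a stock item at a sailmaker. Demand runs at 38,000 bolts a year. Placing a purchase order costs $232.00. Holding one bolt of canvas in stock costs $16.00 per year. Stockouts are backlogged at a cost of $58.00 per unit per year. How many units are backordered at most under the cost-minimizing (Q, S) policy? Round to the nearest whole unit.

With planned backorders, Q* = √(2DS/H) · √((H+B)/B).
√(2DS/H) = √(2 × 38,000 × 232 / 16) = 1049.762.
√((H+B)/B) = √((16+58)/58) = 1.1295.
Q* ≈ 1185.749.
S* = Q* · H/(H+B) = 1185.749 × 16/74 ≈ 256.378.

S* ≈ 256 bolts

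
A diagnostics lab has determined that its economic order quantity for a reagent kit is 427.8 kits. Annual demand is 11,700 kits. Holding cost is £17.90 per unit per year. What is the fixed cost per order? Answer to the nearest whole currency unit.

The basic EOQ model gives Q* = √(2DS/H); rearrange for the unknown.
From Q* = √(2DS/H): S = Q*²H / (2D) = 427.8² × 17.9 / (2 × 11,700) = 139.9970.

S ≈ £140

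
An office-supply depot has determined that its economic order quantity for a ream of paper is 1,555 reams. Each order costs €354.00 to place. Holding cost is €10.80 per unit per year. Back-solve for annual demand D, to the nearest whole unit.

D ≈ 36,885 reams per year

Squaring Q* = √(2DS/H) gives Q*² = 2DS/H.
From Q* = √(2DS/H): D = Q*²H / (2S) = 1,555² × 10.8 / (2 × 354) = 36885.127.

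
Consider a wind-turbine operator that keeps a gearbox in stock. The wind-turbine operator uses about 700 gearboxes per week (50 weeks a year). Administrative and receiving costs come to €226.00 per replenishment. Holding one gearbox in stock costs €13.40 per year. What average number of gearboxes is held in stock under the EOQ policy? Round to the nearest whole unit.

Annual demand D = 700 × 50 = 35,000.
Q* = √(2DS/H) = √(2 × 35,000 × 226 / 13.4) ≈ 1086.55.
Average inventory = Q*/2 ≈ 1086.55 / 2 = 543.276.

Average inventory ≈ 543 gearboxes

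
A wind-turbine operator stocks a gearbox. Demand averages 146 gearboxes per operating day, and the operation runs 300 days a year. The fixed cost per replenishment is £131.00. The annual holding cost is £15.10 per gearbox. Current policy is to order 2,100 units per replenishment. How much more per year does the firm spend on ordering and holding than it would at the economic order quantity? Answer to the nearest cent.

Annual demand D = 146 × 300 = 43,800.
EOQ = √(2DS/H) = √(2 × 43,800 × 131 / 15.1) ≈ 871.76.
Cost at Q* = (D/Q*)S + (Q*/2)H = √(2DSH) ≈ £13,163.65.
Cost at Q = 2,100: (43,800/2,100)×131 + (2,100/2)×15.1 = £2,732.29 + £15,855.00 = £18,587.29.
Excess = £18,587.29 − £13,163.65 = £5,423.64.

Extra cost ≈ £5,423.64 per year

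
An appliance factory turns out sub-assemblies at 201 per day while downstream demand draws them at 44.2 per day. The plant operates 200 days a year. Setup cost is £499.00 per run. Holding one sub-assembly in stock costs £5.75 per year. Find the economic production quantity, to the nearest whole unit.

Q* ≈ 1,402 sub-assemblies

Annual demand D = 44.2 × 200 = 8,840.
Production build-up factor (1 − d/p) = 1 − 44.2/201 = 0.7801.
Q* = √(2DS / (H(1 − d/p))) = √(2 × 8,840 × 499 / (5.75 × 0.7801)).
= √(8,822,320 / 4.4856) ≈ 1402.434.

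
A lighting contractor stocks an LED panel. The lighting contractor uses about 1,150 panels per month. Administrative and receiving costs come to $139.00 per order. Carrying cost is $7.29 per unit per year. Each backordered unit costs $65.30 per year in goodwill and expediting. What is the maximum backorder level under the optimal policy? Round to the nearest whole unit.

S* ≈ 77 panels

Annual demand D = 1,150 × 12 = 13,800.
With planned backorders, Q* = √(2DS/H) · √((H+B)/B).
√(2DS/H) = √(2 × 13,800 × 139 / 7.29) = 725.434.
√((H+B)/B) = √((7.29+65.3)/65.3) = 1.0543.
Q* ≈ 764.857.
S* = Q* · H/(H+B) = 764.857 × 7.29/72.59 ≈ 76.812.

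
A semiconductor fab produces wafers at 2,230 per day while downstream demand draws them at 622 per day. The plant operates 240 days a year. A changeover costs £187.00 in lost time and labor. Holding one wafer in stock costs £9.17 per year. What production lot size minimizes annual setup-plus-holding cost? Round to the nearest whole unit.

Annual demand D = 622 × 240 = 149,280.
Production build-up factor (1 − d/p) = 1 − 622/2,230 = 0.7211.
Q* = √(2DS / (H(1 − d/p))) = √(2 × 149,280 × 187 / (9.17 × 0.7211)).
= √(55,830,720 / 6.6123) ≈ 2905.771.

Q* ≈ 2,906 wafers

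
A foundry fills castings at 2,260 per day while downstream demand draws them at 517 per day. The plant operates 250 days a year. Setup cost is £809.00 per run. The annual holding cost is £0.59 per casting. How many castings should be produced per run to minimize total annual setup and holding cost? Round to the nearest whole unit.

Q* ≈ 21,438 castings

Annual demand D = 517 × 250 = 129,250.
Production build-up factor (1 − d/p) = 1 − 517/2,260 = 0.7712.
Q* = √(2DS / (H(1 − d/p))) = √(2 × 129,250 × 809 / (0.59 × 0.7712)).
= √(209,126,500 / 0.455) ≈ 21437.990.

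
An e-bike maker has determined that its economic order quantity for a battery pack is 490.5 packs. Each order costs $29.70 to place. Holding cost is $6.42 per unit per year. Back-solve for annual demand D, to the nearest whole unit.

Squaring Q* = √(2DS/H) gives Q*² = 2DS/H.
From Q* = √(2DS/H): D = Q*²H / (2S) = 490.5² × 6.42 / (2 × 29.7) = 26003.189.

D ≈ 26,003 packs per year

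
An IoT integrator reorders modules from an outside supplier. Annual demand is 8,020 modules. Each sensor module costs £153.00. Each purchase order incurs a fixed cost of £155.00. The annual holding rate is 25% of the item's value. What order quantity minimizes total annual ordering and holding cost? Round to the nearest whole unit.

Q* ≈ 255 modules

Holding cost H = 0.25 × £153.00 = £38.2500 per unit per year.
EOQ = √(2DS / H) = √(2 × 8,020 × 155 / 38.25).
= √(2,486,200 / 38.25) = √64,998.6928 ≈ 254.948.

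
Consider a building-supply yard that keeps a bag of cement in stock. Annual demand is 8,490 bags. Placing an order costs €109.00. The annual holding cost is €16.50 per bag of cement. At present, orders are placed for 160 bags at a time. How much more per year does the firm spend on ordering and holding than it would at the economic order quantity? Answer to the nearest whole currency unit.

Extra cost ≈ €1,578 per year

EOQ = √(2DS/H) = √(2 × 8,490 × 109 / 16.5) ≈ 334.92.
Cost at Q* = (D/Q*)S + (Q*/2)H = √(2DSH) ≈ €5,526.17.
Cost at Q = 160: (8,490/160)×109 + (160/2)×16.5 = €5,783.81 + €1,320.00 = €7,103.81.
Excess = €7,103.81 − €5,526.17 = €1,577.64.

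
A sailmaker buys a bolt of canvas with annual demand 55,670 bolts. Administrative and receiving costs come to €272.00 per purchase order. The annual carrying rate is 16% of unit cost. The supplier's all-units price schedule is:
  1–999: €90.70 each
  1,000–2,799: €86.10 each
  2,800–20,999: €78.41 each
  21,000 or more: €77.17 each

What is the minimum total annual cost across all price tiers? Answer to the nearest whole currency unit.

Holding cost per unit per year at price C is H = 0.16·C.
For each price level, check whether its EOQ is feasible; otherwise the best quantity at that price is the breakpoint.
Tier 1 (€90.70): EOQ = 1444.6 exceeds tier's upper bound 999, so this tier is dominated.
EOQ at €86.10 = 1482.7 (feasible in tier 2): TC = 55,670×€86.10 + (55,670/1482.7)×272 + (1482.7/2)×0.16×€86.10 = €4,813,612.45.
EOQ at €78.41 = 1553.7 < 2800, so use break Q=2800: TC = 55,670×€78.41 + (55,670/2800.0)×272 + (2800.0/2)×0.16×€78.41 = €4,388,056.48.
EOQ at €77.17 = 1566.1 < 21000, so use break Q=21000: TC = 55,670×€77.17 + (55,670/21000.0)×272 + (21000.0/2)×0.16×€77.17 = €4,426,420.56.
Lowest total cost among the candidates is at Q = 2800.0.

TC* ≈ €4,388,056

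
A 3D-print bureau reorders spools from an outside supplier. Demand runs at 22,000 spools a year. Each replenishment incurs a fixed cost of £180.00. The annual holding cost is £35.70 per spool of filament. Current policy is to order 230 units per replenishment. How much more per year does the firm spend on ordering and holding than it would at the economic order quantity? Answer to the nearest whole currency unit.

EOQ = √(2DS/H) = √(2 × 22,000 × 180 / 35.7) ≈ 471.01.
Cost at Q* = (D/Q*)S + (Q*/2)H = √(2DSH) ≈ £16,814.99.
Cost at Q = 230: (22,000/230)×180 + (230/2)×35.7 = £17,217.39 + £4,105.50 = £21,322.89.
Excess = £21,322.89 − £16,814.99 = £4,507.90.

Extra cost ≈ £4,508 per year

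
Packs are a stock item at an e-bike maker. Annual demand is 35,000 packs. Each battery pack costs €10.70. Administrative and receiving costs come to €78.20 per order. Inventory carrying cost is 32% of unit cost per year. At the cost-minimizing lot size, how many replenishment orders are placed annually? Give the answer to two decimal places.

Holding cost H = 0.32 × €10.70 = €3.4240 per unit per year.
The optimal lot size = √(2DS/H) = √(2 × 35,000 × 78.2 / 3.424) ≈ 1264.40.
Orders per year = D / Q* = 35,000 / 1264.40 ≈ 27.681.

N ≈ 27.68 orders per year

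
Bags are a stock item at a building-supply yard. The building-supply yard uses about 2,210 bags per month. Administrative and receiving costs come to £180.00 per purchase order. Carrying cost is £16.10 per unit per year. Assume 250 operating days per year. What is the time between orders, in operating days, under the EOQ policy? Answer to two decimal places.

T ≈ 7.26 days

Annual demand D = 2,210 × 12 = 26,520.
Q* = √(2DS/H) = √(2 × 26,520 × 180 / 16.1) ≈ 770.06.
Cycle time = Q*/D × 250 = 770.06 / 26,520 × 250 ≈ 7.259 days.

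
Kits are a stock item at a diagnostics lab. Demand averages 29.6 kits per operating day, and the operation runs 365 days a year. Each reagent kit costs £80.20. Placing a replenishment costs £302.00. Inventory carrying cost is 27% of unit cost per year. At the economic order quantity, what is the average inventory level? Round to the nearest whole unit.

Average inventory ≈ 274 kits

Annual demand D = 29.6 × 365 = 10,804.
Holding cost H = 0.27 × £80.20 = £21.6540 per unit per year.
Q* = √(2DS/H) = √(2 × 10,804 × 302 / 21.654) ≈ 548.96.
Average inventory = Q*/2 ≈ 548.96 / 2 = 274.481.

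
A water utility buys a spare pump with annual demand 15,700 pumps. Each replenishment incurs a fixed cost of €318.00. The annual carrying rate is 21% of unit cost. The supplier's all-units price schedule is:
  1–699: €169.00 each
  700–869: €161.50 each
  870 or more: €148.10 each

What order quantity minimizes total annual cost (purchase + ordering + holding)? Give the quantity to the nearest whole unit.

Holding cost per unit per year at price C is H = 0.21·C.
Evaluate total cost at each tier's feasible EOQ or, if the EOQ is below the tier, at the tier's minimum quantity.
EOQ at €169.00 = 530.4 (feasible in tier 1): TC = 15,700×€169.00 + (15,700/530.4)×318 + (530.4/2)×0.21×€169.00 = €2,672,124.84.
EOQ at €161.50 = 542.6 < 700, so use break Q=700: TC = 15,700×€161.50 + (15,700/700.0)×318 + (700.0/2)×0.21×€161.50 = €2,554,552.54.
EOQ at €148.10 = 566.6 < 870, so use break Q=870: TC = 15,700×€148.10 + (15,700/870.0)×318 + (870.0/2)×0.21×€148.10 = €2,344,437.56.
Lowest total cost is €2,344,437.56 at Q = 870.0.

Q* ≈ 870 pumps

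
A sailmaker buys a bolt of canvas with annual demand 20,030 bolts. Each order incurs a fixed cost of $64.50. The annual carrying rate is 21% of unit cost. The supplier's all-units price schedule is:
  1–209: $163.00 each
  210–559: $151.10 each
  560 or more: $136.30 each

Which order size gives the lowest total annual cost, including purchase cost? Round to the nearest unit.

Holding cost per unit per year at price C is H = 0.21·C.
Evaluate total cost at each tier's feasible EOQ or, if the EOQ is below the tier, at the tier's minimum quantity.
Tier 1 ($163.00): EOQ = 274.7 exceeds tier's upper bound 209, so this tier is dominated.
EOQ at $151.10 = 285.4 (feasible in tier 2): TC = 20,030×$151.10 + (20,030/285.4)×64.5 + (285.4/2)×0.21×$151.10 = $3,035,587.77.
EOQ at $136.30 = 300.5 < 560, so use break Q=560: TC = 20,030×$136.30 + (20,030/560.0)×64.5 + (560.0/2)×0.21×$136.30 = $2,740,410.47.
Lowest total cost is $2,740,410.47 at Q = 560.0.

Q* ≈ 560 bolts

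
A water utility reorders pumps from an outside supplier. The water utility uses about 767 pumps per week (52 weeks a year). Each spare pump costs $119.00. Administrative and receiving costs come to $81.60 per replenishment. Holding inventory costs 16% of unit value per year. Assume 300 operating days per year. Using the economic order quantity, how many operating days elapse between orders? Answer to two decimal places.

T ≈ 4.40 days

Annual demand D = 767 × 52 = 39,884.
Holding cost H = 0.16 × $119.00 = $19.0400 per unit per year.
EOQ = √(2DS/H) = √(2 × 39,884 × 81.6 / 19.04) ≈ 584.69.
Cycle time = Q*/D × 300 = 584.69 / 39,884 × 300 ≈ 4.398 days.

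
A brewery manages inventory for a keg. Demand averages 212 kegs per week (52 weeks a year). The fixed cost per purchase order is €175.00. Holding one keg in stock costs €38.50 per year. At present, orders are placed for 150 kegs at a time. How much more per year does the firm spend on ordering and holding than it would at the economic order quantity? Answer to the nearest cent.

Extra cost ≈ €3,560.79 per year

Annual demand D = 212 × 52 = 11,024.
EOQ = √(2DS/H) = √(2 × 11,024 × 175 / 38.5) ≈ 316.57.
Cost at Q* = (D/Q*)S + (Q*/2)H = √(2DSH) ≈ €12,188.04.
Cost at Q = 150: (11,024/150)×175 + (150/2)×38.5 = €12,861.33 + €2,887.50 = €15,748.83.
Excess = €15,748.83 − €12,188.04 = €3,560.79.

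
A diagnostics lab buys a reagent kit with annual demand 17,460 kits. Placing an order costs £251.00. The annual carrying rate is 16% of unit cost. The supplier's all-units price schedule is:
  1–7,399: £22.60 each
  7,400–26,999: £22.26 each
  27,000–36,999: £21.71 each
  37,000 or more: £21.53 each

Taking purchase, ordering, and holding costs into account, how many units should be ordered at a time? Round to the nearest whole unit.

Holding cost per unit per year at price C is H = 0.16·C.
For each price level, check whether its EOQ is feasible; otherwise the best quantity at that price is the breakpoint.
EOQ at £22.60 = 1556.9 (feasible in tier 1): TC = 17,460×£22.60 + (17,460/1556.9)×251 + (1556.9/2)×0.16×£22.60 = £400,225.74.
EOQ at £22.26 = 1568.7 < 7400, so use break Q=7400: TC = 17,460×£22.26 + (17,460/7400.0)×251 + (7400.0/2)×0.16×£22.26 = £402,429.74.
EOQ at £21.71 = 1588.5 < 27000, so use break Q=27000: TC = 17,460×£21.71 + (17,460/27000.0)×251 + (27000.0/2)×0.16×£21.71 = £426,112.51.
EOQ at £21.53 = 1595.1 < 37000, so use break Q=37000: TC = 17,460×£21.53 + (17,460/37000.0)×251 + (37000.0/2)×0.16×£21.53 = £439,761.04.
Lowest total cost is £400,225.74 at Q = 1556.9.

Q* ≈ 1,557 kits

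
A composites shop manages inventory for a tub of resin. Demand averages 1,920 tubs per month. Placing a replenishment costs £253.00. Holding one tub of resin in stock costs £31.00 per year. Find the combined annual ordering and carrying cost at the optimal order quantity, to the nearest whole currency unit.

TC* ≈ £19,011

Annual demand D = 1,920 × 12 = 23,040.
The optimal lot size = √(2DS/H) = √(2 × 23,040 × 253 / 31) ≈ 613.25.
At Q*, ordering cost (D/Q*)S equals holding cost (Q*/2)H, each = √(DSH/2).
Minimum total = √(2DSH) = √(2 × 23,040 × 253 × 31) ≈ 19010.666.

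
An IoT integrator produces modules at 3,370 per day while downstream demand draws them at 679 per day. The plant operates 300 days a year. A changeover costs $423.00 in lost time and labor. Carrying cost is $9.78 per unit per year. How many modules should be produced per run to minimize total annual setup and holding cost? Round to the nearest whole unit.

Annual demand D = 679 × 300 = 203,700.
Production build-up factor (1 − d/p) = 1 − 679/3,370 = 0.7985.
Q* = √(2DS / (H(1 − d/p))) = √(2 × 203,700 × 423 / (9.78 × 0.7985)).
= √(172,330,200 / 7.8095) ≈ 4697.528.

Q* ≈ 4,698 modules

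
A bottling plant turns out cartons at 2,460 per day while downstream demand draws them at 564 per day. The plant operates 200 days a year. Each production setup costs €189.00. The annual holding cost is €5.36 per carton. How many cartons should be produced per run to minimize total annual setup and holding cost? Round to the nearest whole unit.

Q* ≈ 3,213 cartons

Annual demand D = 564 × 200 = 112,800.
Production build-up factor (1 − d/p) = 1 − 564/2,460 = 0.7707.
Q* = √(2DS / (H(1 − d/p))) = √(2 × 112,800 × 189 / (5.36 × 0.7707)).
= √(42,638,400 / 4.1311) ≈ 3212.672.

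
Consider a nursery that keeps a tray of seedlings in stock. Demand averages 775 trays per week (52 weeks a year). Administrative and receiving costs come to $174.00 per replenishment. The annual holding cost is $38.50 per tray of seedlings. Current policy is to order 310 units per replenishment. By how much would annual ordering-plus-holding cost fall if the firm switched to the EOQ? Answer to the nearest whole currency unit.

Annual demand D = 775 × 52 = 40,300.
EOQ = √(2DS/H) = √(2 × 40,300 × 174 / 38.5) ≈ 603.55.
Cost at Q* = (D/Q*)S + (Q*/2)H = √(2DSH) ≈ $23,236.60.
Cost at Q = 310: (40,300/310)×174 + (310/2)×38.5 = $22,620.00 + $5,967.50 = $28,587.50.
Excess = $28,587.50 − $23,236.60 = $5,350.90.

Extra cost ≈ $5,351 per year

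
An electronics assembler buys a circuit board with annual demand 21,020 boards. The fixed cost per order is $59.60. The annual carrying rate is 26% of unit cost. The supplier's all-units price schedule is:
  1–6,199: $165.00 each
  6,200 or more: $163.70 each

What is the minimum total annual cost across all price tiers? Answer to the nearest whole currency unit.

Holding cost per unit per year at price C is H = 0.26·C.
For each price level, check whether its EOQ is feasible; otherwise the best quantity at that price is the breakpoint.
EOQ at $165.00 = 241.7 (feasible in tier 1): TC = 21,020×$165.00 + (21,020/241.7)×59.6 + (241.7/2)×0.26×$165.00 = $3,478,667.72.
EOQ at $163.70 = 242.6 < 6200, so use break Q=6200: TC = 21,020×$163.70 + (21,020/6200.0)×59.6 + (6200.0/2)×0.26×$163.70 = $3,573,118.26.
Lowest total cost among the candidates is at Q = 241.7.

TC* ≈ $3,478,668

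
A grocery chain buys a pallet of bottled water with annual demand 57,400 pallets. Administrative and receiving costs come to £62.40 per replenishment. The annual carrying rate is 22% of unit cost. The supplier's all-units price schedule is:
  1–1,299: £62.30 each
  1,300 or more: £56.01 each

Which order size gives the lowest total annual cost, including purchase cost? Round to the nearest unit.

Q* ≈ 1,300 pallets

Holding cost per unit per year at price C is H = 0.22·C.
Candidates are each tier's EOQ (if it falls in that tier) and each price-break quantity.
EOQ at £62.30 = 722.9 (feasible in tier 1): TC = 57,400×£62.30 + (57,400/722.9)×62.4 + (722.9/2)×0.22×£62.30 = £3,585,928.74.
EOQ at £56.01 = 762.5 < 1300, so use break Q=1300: TC = 57,400×£56.01 + (57,400/1300.0)×62.4 + (1300.0/2)×0.22×£56.01 = £3,225,738.63.
Lowest total cost is £3,225,738.63 at Q = 1300.0.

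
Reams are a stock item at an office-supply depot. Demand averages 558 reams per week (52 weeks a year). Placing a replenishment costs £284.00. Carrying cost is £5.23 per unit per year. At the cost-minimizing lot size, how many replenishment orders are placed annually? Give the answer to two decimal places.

Annual demand D = 558 × 52 = 29,016.
EOQ = √(2DS/H) = √(2 × 29,016 × 284 / 5.23) ≈ 1775.18.
Orders per year = D / Q* = 29,016 / 1775.18 ≈ 16.345.

N ≈ 16.35 orders per year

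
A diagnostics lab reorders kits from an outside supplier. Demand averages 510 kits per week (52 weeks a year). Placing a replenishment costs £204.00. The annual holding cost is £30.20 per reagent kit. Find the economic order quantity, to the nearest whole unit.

Q* ≈ 599 kits

Annual demand D = 510 × 52 = 26,520.
EOQ = √(2DS / H) = √(2 × 26,520 × 204 / 30.2).
= √(10,820,160 / 30.2) = √358,283.4437 ≈ 598.568.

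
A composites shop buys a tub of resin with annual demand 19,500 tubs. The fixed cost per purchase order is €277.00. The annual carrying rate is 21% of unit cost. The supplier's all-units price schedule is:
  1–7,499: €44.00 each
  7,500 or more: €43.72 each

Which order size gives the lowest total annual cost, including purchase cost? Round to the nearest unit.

Q* ≈ 1,081 tubs

Holding cost per unit per year at price C is H = 0.21·C.
Candidates are each tier's EOQ (if it falls in that tier) and each price-break quantity.
EOQ at €44.00 = 1081.3 (feasible in tier 1): TC = 19,500×€44.00 + (19,500/1081.3)×277 + (1081.3/2)×0.21×€44.00 = €867,990.98.
EOQ at €43.72 = 1084.7 < 7500, so use break Q=7500: TC = 19,500×€43.72 + (19,500/7500.0)×277 + (7500.0/2)×0.21×€43.72 = €887,689.70.
Lowest total cost is €867,990.98 at Q = 1081.3.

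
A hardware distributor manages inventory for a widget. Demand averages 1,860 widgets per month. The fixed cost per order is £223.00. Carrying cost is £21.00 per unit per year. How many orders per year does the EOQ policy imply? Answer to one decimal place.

Annual demand D = 1,860 × 12 = 22,320.
EOQ = √(2DS/H) = √(2 × 22,320 × 223 / 21) ≈ 688.50.
Orders per year = D / Q* = 22,320 / 688.50 ≈ 32.418.

N ≈ 32.4 orders per year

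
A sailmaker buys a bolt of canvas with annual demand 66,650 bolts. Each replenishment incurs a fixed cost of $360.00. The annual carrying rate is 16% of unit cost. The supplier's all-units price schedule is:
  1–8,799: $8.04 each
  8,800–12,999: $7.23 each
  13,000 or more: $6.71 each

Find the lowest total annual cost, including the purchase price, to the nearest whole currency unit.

TC* ≈ $456,046

Holding cost per unit per year at price C is H = 0.16·C.
Evaluate total cost at each tier's feasible EOQ or, if the EOQ is below the tier, at the tier's minimum quantity.
EOQ at $8.04 = 6107.7 (feasible in tier 1): TC = 66,650×$8.04 + (66,650/6107.7)×360 + (6107.7/2)×0.16×$8.04 = $543,722.96.
EOQ at $7.23 = 6440.8 < 8800, so use break Q=8800: TC = 66,650×$7.23 + (66,650/8800.0)×360 + (8800.0/2)×0.16×$7.23 = $489,696.01.
EOQ at $6.71 = 6685.7 < 13000, so use break Q=13000: TC = 66,650×$6.71 + (66,650/13000.0)×360 + (13000.0/2)×0.16×$6.71 = $456,045.59.
Lowest total cost among the candidates is at Q = 13000.0.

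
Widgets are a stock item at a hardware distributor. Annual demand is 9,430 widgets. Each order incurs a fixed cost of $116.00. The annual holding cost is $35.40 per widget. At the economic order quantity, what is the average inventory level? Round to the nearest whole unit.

Average inventory ≈ 124 widgets

The optimal lot size = √(2DS/H) = √(2 × 9,430 × 116 / 35.4) ≈ 248.60.
Average inventory = Q*/2 ≈ 248.60 / 2 = 124.299.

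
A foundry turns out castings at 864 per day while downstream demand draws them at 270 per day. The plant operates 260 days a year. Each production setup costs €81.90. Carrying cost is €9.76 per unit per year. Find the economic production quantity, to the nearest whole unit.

Annual demand D = 270 × 260 = 70,200.
Production build-up factor (1 − d/p) = 1 − 270/864 = 0.6875.
Q* = √(2DS / (H(1 − d/p))) = √(2 × 70,200 × 81.9 / (9.76 × 0.6875)).
= √(11,498,760 / 6.71) ≈ 1309.074.

Q* ≈ 1,309 castings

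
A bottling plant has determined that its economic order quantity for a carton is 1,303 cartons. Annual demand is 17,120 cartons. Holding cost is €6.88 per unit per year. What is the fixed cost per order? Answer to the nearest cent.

S ≈ €341.15

Squaring Q* = √(2DS/H) gives Q*² = 2DS/H.
From Q* = √(2DS/H): S = Q*²H / (2D) = 1,303² × 6.88 / (2 × 17,120) = 341.1485.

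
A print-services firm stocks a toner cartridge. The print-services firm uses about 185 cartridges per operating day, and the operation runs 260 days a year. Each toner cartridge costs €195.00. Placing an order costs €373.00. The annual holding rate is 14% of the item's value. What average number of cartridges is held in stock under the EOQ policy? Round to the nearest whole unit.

Annual demand D = 185 × 260 = 48,100.
Holding cost H = 0.14 × €195.00 = €27.3000 per unit per year.
Q* = √(2DS/H) = √(2 × 48,100 × 373 / 27.3) ≈ 1146.46.
Average inventory = Q*/2 ≈ 1146.46 / 2 = 573.232.

Average inventory ≈ 573 cartridges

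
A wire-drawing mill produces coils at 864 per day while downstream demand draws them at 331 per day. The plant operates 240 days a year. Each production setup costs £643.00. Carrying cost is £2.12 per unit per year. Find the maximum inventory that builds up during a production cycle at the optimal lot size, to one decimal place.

I_max ≈ 5,452.3 coils

Annual demand D = 331 × 240 = 79,440.
Production build-up factor (1 − d/p) = 1 − 331/864 = 0.6169.
Q* = √(2DS / (H(1 − d/p))) = √(2 × 79,440 × 643 / (2.12 × 0.6169)).
= √(102,159,840 / 1.3078) ≈ 8838.233.
Maximum inventory = Q*(1 − d/p) = 8838.233 × 0.6169 ≈ 5452.289.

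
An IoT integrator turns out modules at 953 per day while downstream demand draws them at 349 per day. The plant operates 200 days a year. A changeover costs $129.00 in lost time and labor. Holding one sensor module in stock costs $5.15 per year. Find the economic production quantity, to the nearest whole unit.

Q* ≈ 2,349 modules

Annual demand D = 349 × 200 = 69,800.
Production build-up factor (1 − d/p) = 1 − 349/953 = 0.6338.
Q* = √(2DS / (H(1 − d/p))) = √(2 × 69,800 × 129 / (5.15 × 0.6338)).
= √(18,008,400 / 3.264) ≈ 2348.886.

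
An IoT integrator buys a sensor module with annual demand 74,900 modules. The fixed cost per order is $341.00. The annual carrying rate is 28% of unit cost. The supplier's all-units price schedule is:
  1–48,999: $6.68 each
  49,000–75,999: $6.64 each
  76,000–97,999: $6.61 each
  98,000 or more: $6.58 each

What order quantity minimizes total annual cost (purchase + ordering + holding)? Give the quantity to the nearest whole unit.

Q* ≈ 5,226 modules

Holding cost per unit per year at price C is H = 0.28·C.
Evaluate total cost at each tier's feasible EOQ or, if the EOQ is below the tier, at the tier's minimum quantity.
EOQ at $6.68 = 5226.0 (feasible in tier 1): TC = 74,900×$6.68 + (74,900/5226.0)×341 + (5226.0/2)×0.28×$6.68 = $510,106.63.
EOQ at $6.64 = 5241.7 < 49000, so use break Q=49000: TC = 74,900×$6.64 + (74,900/49000.0)×341 + (49000.0/2)×0.28×$6.64 = $543,407.64.
EOQ at $6.61 = 5253.6 < 76000, so use break Q=76000: TC = 74,900×$6.61 + (74,900/76000.0)×341 + (76000.0/2)×0.28×$6.61 = $565,755.46.
EOQ at $6.58 = 5265.5 < 98000, so use break Q=98000: TC = 74,900×$6.58 + (74,900/98000.0)×341 + (98000.0/2)×0.28×$6.58 = $583,380.22.
Lowest total cost is $510,106.63 at Q = 5226.0.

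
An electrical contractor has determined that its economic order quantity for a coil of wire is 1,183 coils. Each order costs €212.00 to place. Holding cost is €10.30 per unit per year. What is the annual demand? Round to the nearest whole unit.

D ≈ 33,997 coils per year

Squaring Q* = √(2DS/H) gives Q*² = 2DS/H.
From Q* = √(2DS/H): D = Q*²H / (2S) = 1,183² × 10.3 / (2 × 212) = 33997.021.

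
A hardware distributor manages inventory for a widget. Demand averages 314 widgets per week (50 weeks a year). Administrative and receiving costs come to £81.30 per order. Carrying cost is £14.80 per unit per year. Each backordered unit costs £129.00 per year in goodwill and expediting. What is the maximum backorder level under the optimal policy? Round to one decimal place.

S* ≈ 45.1 widgets

Annual demand D = 314 × 50 = 15,700.
With planned backorders, Q* = √(2DS/H) · √((H+B)/B).
√(2DS/H) = √(2 × 15,700 × 81.3 / 14.8) = 415.317.
√((H+B)/B) = √((14.8+129)/129) = 1.0558.
Q* ≈ 438.494.
S* = Q* · H/(H+B) = 438.494 × 14.8/143.8 ≈ 45.130.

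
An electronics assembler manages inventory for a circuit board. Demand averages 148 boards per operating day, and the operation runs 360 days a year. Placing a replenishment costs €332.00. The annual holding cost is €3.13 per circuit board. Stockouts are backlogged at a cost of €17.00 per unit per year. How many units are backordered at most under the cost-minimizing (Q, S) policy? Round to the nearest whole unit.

Annual demand D = 148 × 360 = 53,280.
With planned backorders, Q* = √(2DS/H) · √((H+B)/B).
√(2DS/H) = √(2 × 53,280 × 332 / 3.13) = 3361.971.
√((H+B)/B) = √((3.13+17)/17) = 1.0882.
Q* ≈ 3658.402.
S* = Q* · H/(H+B) = 3658.402 × 3.13/20.13 ≈ 568.842.

S* ≈ 569 boards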